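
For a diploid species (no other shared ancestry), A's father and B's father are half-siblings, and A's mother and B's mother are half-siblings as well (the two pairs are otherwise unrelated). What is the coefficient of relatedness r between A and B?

0.125

With two independent routes of shared ancestry, r is the sum of the two contributions.
A and B are related in two ways: half first cousins through their fathers (r = 1/16) and half first cousins through their mothers (r = 1/16).
r = 1/16 + 1/16 = 1/8 = 0.125.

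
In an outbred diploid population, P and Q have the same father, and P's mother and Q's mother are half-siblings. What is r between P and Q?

Relatedness sums over independent paths through distinct common ancestors.
P and Q are related in two ways: half-sibs through their shared father (r = 1/4) and half first cousins through their mothers (r = 1/16).
r = 1/4 + 1/16 = 0.3125.

0.3125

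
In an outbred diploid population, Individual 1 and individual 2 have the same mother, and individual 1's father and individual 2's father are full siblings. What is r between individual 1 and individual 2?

0.375

With two independent routes of shared ancestry, r is the sum of the two contributions.
Individual 1 and individual 2 are related in two ways: half-sibs through their shared mother (r = 1/4) and first cousins through their fathers (r = 1/8).
r = 1/4 + 1/8 = 3/8 = 0.375.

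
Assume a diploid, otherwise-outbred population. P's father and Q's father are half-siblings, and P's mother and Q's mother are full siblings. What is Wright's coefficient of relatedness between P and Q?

Relatedness sums over independent paths through distinct common ancestors.
P and Q are related in two ways: half first cousins through their fathers (r = 1/16) and first cousins through their mothers (r = 1/8).
r = 1/16 + 1/8 = 0.1875.

0.1875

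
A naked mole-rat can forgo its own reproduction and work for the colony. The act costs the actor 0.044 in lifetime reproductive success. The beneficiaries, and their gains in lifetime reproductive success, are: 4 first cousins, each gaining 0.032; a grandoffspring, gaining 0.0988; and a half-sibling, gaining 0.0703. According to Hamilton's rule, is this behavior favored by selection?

Hamilton's rule: the trait is favored when the sum of r·B over every recipient exceeds the actor's cost C.
r to a first cousin = 1/8 (first cousins share one grandparent pair — two paths of length 4: r = 2·(1/2)^4 = 1/8).
r to a grandoffspring = 0.25 (two parent–offspring links: r = (1/2)^2 = 1/4).
r to a half-sibling = 1/4 (half-sibs share one parent — one path of length 2: r = (1/2)^2 = 1/4).
Summing one r·B term per recipient: 4·0.125·0.032 + 1·0.25·0.0988 + 1·0.25·0.0703 = 0.058275.
0.058275 > 0.044: the indirect benefit exceeds the cost.

Yes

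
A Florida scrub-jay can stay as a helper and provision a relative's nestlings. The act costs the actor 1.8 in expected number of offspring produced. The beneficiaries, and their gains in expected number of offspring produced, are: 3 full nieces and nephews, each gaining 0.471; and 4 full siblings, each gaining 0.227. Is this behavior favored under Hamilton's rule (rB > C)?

Hamilton's rule: the trait is favored when the sum of r·B over every recipient exceeds the actor's cost C.
r to a full niece or nephew = 0.25 (full aunt/uncle↔niece/nephew: two paths of length 3 through the shared grandparent pair: r = 2·(1/2)^3 = 1/4).
r to a full sibling = 1/2 (full sibs share both parents — two paths of length 2: r = 2·(1/2)^2 = 1/2).
Summing one r·B term per recipient: 3·0.25·0.471 + 4·0.5·0.227 = 0.80725.
0.80725 < 1.8: the indirect benefit is less than the cost.

No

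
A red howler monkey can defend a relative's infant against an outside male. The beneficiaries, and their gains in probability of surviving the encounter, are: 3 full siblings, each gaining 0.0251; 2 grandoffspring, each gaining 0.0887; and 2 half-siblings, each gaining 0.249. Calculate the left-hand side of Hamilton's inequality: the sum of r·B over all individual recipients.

r to a full sibling = 1/2 (full sibs share both parents — two paths of length 2: r = 2·(1/2)^2 = 1/2).
r to a grandoffspring = 0.25 (two parent–offspring links: r = (1/2)^2 = 1/4).
r to a half-sibling = 1/4 (half-sibs share one parent — one path of length 2: r = (1/2)^2 = 1/4).
Summing one r·B term per recipient: 3·0.5·0.0251 + 2·0.25·0.0887 + 2·0.25·0.249 = 0.2065.

0.2065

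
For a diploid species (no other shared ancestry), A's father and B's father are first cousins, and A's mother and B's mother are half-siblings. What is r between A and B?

Relatedness sums over independent paths through distinct common ancestors.
A and B are related in two ways: second cousins through their fathers (r = 1/32) and half first cousins through their mothers (r = 1/16).
r = 1/32 + 1/16 = 3/32 = 0.09375.

0.09375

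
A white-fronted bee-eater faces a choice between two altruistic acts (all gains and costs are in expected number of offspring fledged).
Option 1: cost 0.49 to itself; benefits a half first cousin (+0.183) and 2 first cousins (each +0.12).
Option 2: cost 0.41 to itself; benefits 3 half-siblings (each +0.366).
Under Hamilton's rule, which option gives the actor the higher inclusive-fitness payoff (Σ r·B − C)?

Option 1: r to a half first cousin = 0.0625.
Option 1: r to a first cousin = 0.125.
Option 1: Σ r·B − C = (1·0.0625·0.183 + 2·0.125·0.12) − 0.49 = -0.4485625.
Option 2: r to a half-sibling = 0.25.
Option 2: Σ r·B − C = (3·0.25·0.366) − 0.41 = -0.1355.
Option 2 has the higher net inclusive-fitness payoff.

Option 2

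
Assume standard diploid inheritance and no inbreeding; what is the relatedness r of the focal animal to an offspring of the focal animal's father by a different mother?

0.25

Each parent–offspring link contributes a factor of 1/2, and independent paths through distinct common ancestors add.
Half-sibs share one parent — one path of length 2: r = (1/2)^2 = 1/4.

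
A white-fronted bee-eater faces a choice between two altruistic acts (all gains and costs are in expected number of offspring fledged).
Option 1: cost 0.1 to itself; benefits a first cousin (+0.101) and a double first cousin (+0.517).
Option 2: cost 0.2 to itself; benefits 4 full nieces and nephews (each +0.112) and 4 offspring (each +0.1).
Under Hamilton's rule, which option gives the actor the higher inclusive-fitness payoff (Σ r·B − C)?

Option 1: r to a first cousin = 0.125.
Option 1: r to a double first cousin = 0.25.
Option 1: Σ r·B − C = (1·0.125·0.101 + 1·0.25·0.517) − 0.1 = 0.041875.
Option 2: r to a full niece or nephew = 0.25.
Option 2: r to an offspring = 0.5.
Option 2: Σ r·B − C = (4·0.25·0.112 + 4·0.5·0.1) − 0.2 = 0.112.
Option 2 has the higher net inclusive-fitness payoff.

Option 2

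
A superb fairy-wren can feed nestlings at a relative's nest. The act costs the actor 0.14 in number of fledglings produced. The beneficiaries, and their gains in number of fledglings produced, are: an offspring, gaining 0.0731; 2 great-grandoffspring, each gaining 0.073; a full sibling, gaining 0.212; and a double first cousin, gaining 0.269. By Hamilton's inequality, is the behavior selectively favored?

Yes

Hamilton's rule: the trait is favored when the sum of r·B over every recipient exceeds the actor's cost C.
r to an offspring = 1/2 (one parent–offspring link: r = (1/2)^1 = 1/2).
r to a great-grandoffspring = 1/8 (three parent–offspring links: r = (1/2)^3 = 1/8).
r to a full sibling = 1/2 (full sibs share both parents — two paths of length 2: r = 2·(1/2)^2 = 1/2).
r to a double first cousin = 0.25 (double first cousins share both grandparent pairs — four paths of length 4: r = 4·(1/2)^4 = 1/4).
Summing one r·B term per recipient: 1·0.5·0.0731 + 2·0.125·0.073 + 1·0.5·0.212 + 1·0.25·0.269 = 0.22805.
0.22805 > 0.14: the indirect benefit exceeds the cost.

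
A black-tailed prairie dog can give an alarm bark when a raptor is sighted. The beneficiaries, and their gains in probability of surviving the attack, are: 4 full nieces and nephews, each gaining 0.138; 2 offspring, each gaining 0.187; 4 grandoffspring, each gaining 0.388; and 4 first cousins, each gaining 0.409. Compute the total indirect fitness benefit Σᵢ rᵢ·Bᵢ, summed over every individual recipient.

r to a full niece or nephew = 1/4 (full aunt/uncle↔niece/nephew: two paths of length 3 through the shared grandparent pair: r = 2·(1/2)^3 = 1/4).
r to an offspring = 0.5 (one parent–offspring link: r = (1/2)^1 = 1/2).
r to a grandoffspring = 1/4 (two parent–offspring links: r = (1/2)^2 = 1/4).
r to a first cousin = 0.125 (first cousins share one grandparent pair — two paths of length 4: r = 2·(1/2)^4 = 1/8).
Summing one r·B term per recipient: 4·0.25·0.138 + 2·0.5·0.187 + 4·0.25·0.388 + 4·0.125·0.409 = 0.9175.

0.9175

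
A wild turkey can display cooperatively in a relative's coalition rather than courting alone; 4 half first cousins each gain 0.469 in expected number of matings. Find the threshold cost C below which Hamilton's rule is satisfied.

0.11725

r to a half first cousin = 1/16 (half first cousins share one grandparent — one path of length 4: r = (1/2)^4 = 1/16).
Hamilton's rule: n·r·B > C, so the trait is favored while C < n·r·B = 4·0.0625·0.469 = 0.11725.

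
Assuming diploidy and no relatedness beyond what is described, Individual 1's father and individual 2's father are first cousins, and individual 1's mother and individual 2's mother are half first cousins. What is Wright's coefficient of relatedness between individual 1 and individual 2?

0.046875

Independent pedigree routes through distinct common ancestors add.
Individual 1 and individual 2 are related in two ways: second cousins through their fathers (r = 1/32) and half second cousins through their mothers (r = 1/64).
r = 1/32 + 1/64 = 0.046875.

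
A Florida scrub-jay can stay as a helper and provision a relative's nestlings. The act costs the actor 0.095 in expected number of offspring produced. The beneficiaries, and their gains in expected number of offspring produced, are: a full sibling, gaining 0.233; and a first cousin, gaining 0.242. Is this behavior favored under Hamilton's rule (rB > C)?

Yes

Hamilton's rule: the trait is favored when the sum of r·B over every recipient exceeds the actor's cost C.
r to a full sibling = 0.5 (full sibs share both parents — two paths of length 2: r = 2·(1/2)^2 = 1/2).
r to a first cousin = 0.125 (first cousins share one grandparent pair — two paths of length 4: r = 2·(1/2)^4 = 1/8).
Summing one r·B term per recipient: 1·0.5·0.233 + 1·0.125·0.242 = 0.14675.
0.14675 > 0.095: the indirect benefit exceeds the cost.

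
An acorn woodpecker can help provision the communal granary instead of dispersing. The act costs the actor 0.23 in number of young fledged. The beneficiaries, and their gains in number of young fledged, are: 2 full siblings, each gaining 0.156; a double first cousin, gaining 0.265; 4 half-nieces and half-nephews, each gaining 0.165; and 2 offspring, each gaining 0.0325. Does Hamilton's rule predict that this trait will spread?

Yes

Hamilton's rule: the trait is favored when the sum of r·B over every recipient exceeds the actor's cost C.
r to a full sibling = 1/2 (full sibs share both parents — two paths of length 2: r = 2·(1/2)^2 = 1/2).
r to a double first cousin = 1/4 (double first cousins share both grandparent pairs — four paths of length 4: r = 4·(1/2)^4 = 1/4).
r to a half-niece or half-nephew = 0.125 (half-aunt/uncle↔niece/nephew: one path of length 3: r = (1/2)^3 = 1/8).
r to an offspring = 1/2 (one parent–offspring link: r = (1/2)^1 = 1/2).
Summing one r·B term per recipient: 2·0.5·0.156 + 1·0.25·0.265 + 4·0.125·0.165 + 2·0.5·0.0325 = 0.33725.
0.33725 > 0.23: the indirect benefit exceeds the cost.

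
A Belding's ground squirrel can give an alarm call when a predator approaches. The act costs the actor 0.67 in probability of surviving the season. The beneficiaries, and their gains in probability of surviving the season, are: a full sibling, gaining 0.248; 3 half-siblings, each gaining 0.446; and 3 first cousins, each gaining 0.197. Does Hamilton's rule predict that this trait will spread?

Hamilton's rule: the trait is favored when the sum of r·B over every recipient exceeds the actor's cost C.
r to a full sibling = 1/2 (full sibs share both parents — two paths of length 2: r = 2·(1/2)^2 = 1/2).
r to a half-sibling = 0.25 (half-sibs share one parent — one path of length 2: r = (1/2)^2 = 1/4).
r to a first cousin = 0.125 (first cousins share one grandparent pair — two paths of length 4: r = 2·(1/2)^4 = 1/8).
Summing one r·B term per recipient: 1·0.5·0.248 + 3·0.25·0.446 + 3·0.125·0.197 = 0.532375.
0.532375 < 0.67: the indirect benefit is less than the cost.

No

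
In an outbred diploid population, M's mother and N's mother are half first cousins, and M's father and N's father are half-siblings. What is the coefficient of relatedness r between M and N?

Independent pedigree routes through distinct common ancestors add.
M and N are related in two ways: half second cousins through their mothers (r = 1/64) and half first cousins through their fathers (r = 1/16).
r = 1/64 + 1/16 = 5/64 = 0.078125.

0.078125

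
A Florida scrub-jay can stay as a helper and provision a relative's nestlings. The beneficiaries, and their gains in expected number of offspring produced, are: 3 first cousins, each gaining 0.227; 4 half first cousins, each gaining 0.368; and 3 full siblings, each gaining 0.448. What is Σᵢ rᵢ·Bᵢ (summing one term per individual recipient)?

0.849125

r to a first cousin = 1/8 (first cousins share one grandparent pair — two paths of length 4: r = 2·(1/2)^4 = 1/8).
r to a half first cousin = 1/16 (half first cousins share one grandparent — one path of length 4: r = (1/2)^4 = 1/16).
r to a full sibling = 0.5 (full sibs share both parents — two paths of length 2: r = 2·(1/2)^2 = 1/2).
Summing one r·B term per recipient: 3·0.125·0.227 + 4·0.0625·0.368 + 3·0.5·0.448 = 0.849125.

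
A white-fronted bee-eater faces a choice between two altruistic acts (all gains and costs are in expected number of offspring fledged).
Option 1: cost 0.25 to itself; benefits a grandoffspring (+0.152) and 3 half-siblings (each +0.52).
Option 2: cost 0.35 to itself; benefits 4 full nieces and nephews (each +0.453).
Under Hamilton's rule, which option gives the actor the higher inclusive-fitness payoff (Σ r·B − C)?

Option 1

Option 1: r to a grandoffspring = 0.25.
Option 1: r to a half-sibling = 0.25.
Option 1: Σ r·B − C = (1·0.25·0.152 + 3·0.25·0.52) − 0.25 = 0.178.
Option 2: r to a full niece or nephew = 0.25.
Option 2: Σ r·B − C = (4·0.25·0.453) − 0.35 = 0.103.
Option 1 has the higher net inclusive-fitness payoff.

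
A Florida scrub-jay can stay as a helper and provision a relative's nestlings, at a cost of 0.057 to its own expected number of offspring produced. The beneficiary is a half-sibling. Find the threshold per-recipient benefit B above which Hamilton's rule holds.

r to a half-sibling = 1/4 (half-sibs share one parent — one path of length 2: r = (1/2)^2 = 1/4).
Hamilton's rule with n recipients of equal r: n·r·B > C, so B > C/(n·r) = 0.057/(1·0.25) = 0.228.

0.228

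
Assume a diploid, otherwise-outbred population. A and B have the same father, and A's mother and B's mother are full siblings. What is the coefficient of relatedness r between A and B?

0.375

Independent pedigree routes through distinct common ancestors add.
A and B are related in two ways: half-sibs through their shared father (r = 1/4) and first cousins through their mothers (r = 1/8).
r = 1/4 + 1/8 = 0.375.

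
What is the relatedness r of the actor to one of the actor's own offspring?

0.5

Each parent–offspring link contributes a factor of 1/2, and independent paths through distinct common ancestors add.
One parent–offspring link: r = (1/2)^1 = 1/2.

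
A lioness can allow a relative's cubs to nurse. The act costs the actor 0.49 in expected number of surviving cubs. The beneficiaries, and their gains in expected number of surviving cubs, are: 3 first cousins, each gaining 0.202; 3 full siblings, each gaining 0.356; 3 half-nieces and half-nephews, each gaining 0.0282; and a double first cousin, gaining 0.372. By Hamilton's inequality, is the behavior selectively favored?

Hamilton's rule: the trait is favored when the sum of r·B over every recipient exceeds the actor's cost C.
r to a first cousin = 1/8 (first cousins share one grandparent pair — two paths of length 4: r = 2·(1/2)^4 = 1/8).
r to a full sibling = 1/2 (full sibs share both parents — two paths of length 2: r = 2·(1/2)^2 = 1/2).
r to a half-niece or half-nephew = 0.125 (half-aunt/uncle↔niece/nephew: one path of length 3: r = (1/2)^3 = 1/8).
r to a double first cousin = 0.25 (double first cousins share both grandparent pairs — four paths of length 4: r = 4·(1/2)^4 = 1/4).
Summing one r·B term per recipient: 3·0.125·0.202 + 3·0.5·0.356 + 3·0.125·0.0282 + 1·0.25·0.372 = 0.713325.
0.713325 > 0.49: the indirect benefit exceeds the cost.

Yes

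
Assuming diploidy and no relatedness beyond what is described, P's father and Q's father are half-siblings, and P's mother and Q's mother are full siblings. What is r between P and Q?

Independent pedigree routes through distinct common ancestors add.
P and Q are related in two ways: half first cousins through their fathers (r = 1/16) and first cousins through their mothers (r = 1/8).
r = 1/16 + 1/8 = 0.1875.

0.1875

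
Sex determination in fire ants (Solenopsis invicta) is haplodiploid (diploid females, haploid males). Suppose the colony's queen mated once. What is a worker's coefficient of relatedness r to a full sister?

Haplodiploid full sisters inherit their father's entire haploid genome identically (contributing 1/2) and on average half of their mother's contribution (1/2 · 1/2 = 1/4); r = 1/2 + 1/4 = 3/4.

0.75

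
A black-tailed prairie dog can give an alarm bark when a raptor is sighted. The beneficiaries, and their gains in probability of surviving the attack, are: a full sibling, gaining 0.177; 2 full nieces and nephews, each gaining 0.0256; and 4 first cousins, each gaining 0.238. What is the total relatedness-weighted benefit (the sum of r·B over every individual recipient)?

0.2203

r to a full sibling = 1/2 (full sibs share both parents — two paths of length 2: r = 2·(1/2)^2 = 1/2).
r to a full niece or nephew = 1/4 (full aunt/uncle↔niece/nephew: two paths of length 3 through the shared grandparent pair: r = 2·(1/2)^3 = 1/4).
r to a first cousin = 1/8 (first cousins share one grandparent pair — two paths of length 4: r = 2·(1/2)^4 = 1/8).
Summing one r·B term per recipient: 1·0.5·0.177 + 2·0.25·0.0256 + 4·0.125·0.238 = 0.2203.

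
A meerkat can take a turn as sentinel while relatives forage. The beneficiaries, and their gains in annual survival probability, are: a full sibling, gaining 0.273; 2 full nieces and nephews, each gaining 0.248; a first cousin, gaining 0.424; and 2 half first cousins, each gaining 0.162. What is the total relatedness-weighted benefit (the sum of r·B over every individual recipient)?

r to a full sibling = 1/2 (full sibs share both parents — two paths of length 2: r = 2·(1/2)^2 = 1/2).
r to a full niece or nephew = 1/4 (full aunt/uncle↔niece/nephew: two paths of length 3 through the shared grandparent pair: r = 2·(1/2)^3 = 1/4).
r to a first cousin = 0.125 (first cousins share one grandparent pair — two paths of length 4: r = 2·(1/2)^4 = 1/8).
r to a half first cousin = 1/16 (half first cousins share one grandparent — one path of length 4: r = (1/2)^4 = 1/16).
Summing one r·B term per recipient: 1·0.5·0.273 + 2·0.25·0.248 + 1·0.125·0.424 + 2·0.0625·0.162 = 0.33375.

0.33375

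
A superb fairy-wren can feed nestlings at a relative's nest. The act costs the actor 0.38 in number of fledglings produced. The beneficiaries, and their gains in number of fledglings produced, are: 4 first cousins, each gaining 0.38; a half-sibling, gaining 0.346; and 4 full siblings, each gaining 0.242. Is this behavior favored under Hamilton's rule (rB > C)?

Yes

Hamilton's rule: the trait is favored when the sum of r·B over every recipient exceeds the actor's cost C.
r to a first cousin = 0.125 (first cousins share one grandparent pair — two paths of length 4: r = 2·(1/2)^4 = 1/8).
r to a half-sibling = 0.25 (half-sibs share one parent — one path of length 2: r = (1/2)^2 = 1/4).
r to a full sibling = 0.5 (full sibs share both parents — two paths of length 2: r = 2·(1/2)^2 = 1/2).
Summing one r·B term per recipient: 4·0.125·0.38 + 1·0.25·0.346 + 4·0.5·0.242 = 0.7605.
0.7605 > 0.38: the indirect benefit exceeds the cost.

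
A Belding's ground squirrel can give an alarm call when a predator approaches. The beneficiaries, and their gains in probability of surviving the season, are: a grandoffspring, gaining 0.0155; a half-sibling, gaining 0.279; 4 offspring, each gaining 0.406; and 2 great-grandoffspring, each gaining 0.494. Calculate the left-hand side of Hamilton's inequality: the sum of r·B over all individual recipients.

r to a grandoffspring = 1/4 (two parent–offspring links: r = (1/2)^2 = 1/4).
r to a half-sibling = 0.25 (half-sibs share one parent — one path of length 2: r = (1/2)^2 = 1/4).
r to an offspring = 0.5 (one parent–offspring link: r = (1/2)^1 = 1/2).
r to a great-grandoffspring = 0.125 (three parent–offspring links: r = (1/2)^3 = 1/8).
Summing one r·B term per recipient: 1·0.25·0.0155 + 1·0.25·0.279 + 4·0.5·0.406 + 2·0.125·0.494 = 1.009125.

1.009125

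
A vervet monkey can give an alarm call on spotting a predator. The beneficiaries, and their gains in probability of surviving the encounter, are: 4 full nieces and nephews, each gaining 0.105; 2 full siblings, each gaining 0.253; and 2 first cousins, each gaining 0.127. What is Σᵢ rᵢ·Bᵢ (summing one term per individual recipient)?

r to a full niece or nephew = 1/4 (full aunt/uncle↔niece/nephew: two paths of length 3 through the shared grandparent pair: r = 2·(1/2)^3 = 1/4).
r to a full sibling = 1/2 (full sibs share both parents — two paths of length 2: r = 2·(1/2)^2 = 1/2).
r to a first cousin = 0.125 (first cousins share one grandparent pair — two paths of length 4: r = 2·(1/2)^4 = 1/8).
Summing one r·B term per recipient: 4·0.25·0.105 + 2·0.5·0.253 + 2·0.125·0.127 = 0.38975.

0.38975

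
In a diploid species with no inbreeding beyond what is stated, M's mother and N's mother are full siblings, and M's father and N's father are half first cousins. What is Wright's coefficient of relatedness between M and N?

With two independent routes of shared ancestry, r is the sum of the two contributions.
M and N are related in two ways: first cousins through their mothers (r = 1/8) and half second cousins through their fathers (r = 1/64).
r = 1/8 + 1/64 = 9/64 = 0.140625.

0.140625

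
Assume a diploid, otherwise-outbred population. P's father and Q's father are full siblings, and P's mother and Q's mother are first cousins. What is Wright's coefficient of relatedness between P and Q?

Wright's path rule: contributions from independent ancestry routes add.
P and Q are related in two ways: first cousins through their fathers (r = 1/8) and second cousins through their mothers (r = 1/32).
r = 1/8 + 1/32 = 0.15625.

0.15625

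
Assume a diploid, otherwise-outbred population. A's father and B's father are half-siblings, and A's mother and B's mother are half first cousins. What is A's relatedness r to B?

0.078125

Relatedness sums over independent paths through distinct common ancestors.
A and B are related in two ways: half first cousins through their fathers (r = 1/16) and half second cousins through their mothers (r = 1/64).
r = 1/16 + 1/64 = 5/64 = 0.078125.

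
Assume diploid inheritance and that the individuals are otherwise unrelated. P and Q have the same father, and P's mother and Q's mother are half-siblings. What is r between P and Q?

0.3125

Independent pedigree routes through distinct common ancestors add.
P and Q are related in two ways: half-sibs through their shared father (r = 1/4) and half first cousins through their mothers (r = 1/16).
r = 1/4 + 1/16 = 0.3125.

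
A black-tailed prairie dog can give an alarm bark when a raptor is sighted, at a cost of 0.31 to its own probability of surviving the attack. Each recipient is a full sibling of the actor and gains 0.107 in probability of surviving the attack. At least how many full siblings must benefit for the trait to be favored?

6

r to a full sibling = 1/2 (full sibs share both parents — two paths of length 2: r = 2·(1/2)^2 = 1/2).
Hamilton's rule: n·r·B > C  ⇒  n > C/(r·B) = 0.31/(0.5·0.107) = 5.794.
The smallest integer exceeding 5.794 is 6.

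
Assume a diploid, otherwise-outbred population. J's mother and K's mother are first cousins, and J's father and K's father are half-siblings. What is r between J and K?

With two independent routes of shared ancestry, r is the sum of the two contributions.
J and K are related in two ways: second cousins through their mothers (r = 1/32) and half first cousins through their fathers (r = 1/16).
r = 1/32 + 1/16 = 3/32 = 0.09375.

0.09375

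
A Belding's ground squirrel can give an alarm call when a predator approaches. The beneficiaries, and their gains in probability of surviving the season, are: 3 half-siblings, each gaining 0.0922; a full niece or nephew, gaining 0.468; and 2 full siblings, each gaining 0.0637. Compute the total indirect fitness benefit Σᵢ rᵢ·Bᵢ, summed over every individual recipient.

r to a half-sibling = 1/4 (half-sibs share one parent — one path of length 2: r = (1/2)^2 = 1/4).
r to a full niece or nephew = 1/4 (full aunt/uncle↔niece/nephew: two paths of length 3 through the shared grandparent pair: r = 2·(1/2)^3 = 1/4).
r to a full sibling = 1/2 (full sibs share both parents — two paths of length 2: r = 2·(1/2)^2 = 1/2).
Summing one r·B term per recipient: 3·0.25·0.0922 + 1·0.25·0.468 + 2·0.5·0.0637 = 0.24985.

0.24985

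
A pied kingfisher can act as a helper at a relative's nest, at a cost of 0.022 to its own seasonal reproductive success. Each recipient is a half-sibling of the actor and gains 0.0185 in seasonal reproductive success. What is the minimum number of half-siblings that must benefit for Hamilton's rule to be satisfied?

r to a half-sibling = 0.25 (half-sibs share one parent — one path of length 2: r = (1/2)^2 = 1/4).
Hamilton's rule: n·r·B > C  ⇒  n > C/(r·B) = 0.022/(0.25·0.0185) = 4.757.
The smallest integer exceeding 4.757 is 5.

5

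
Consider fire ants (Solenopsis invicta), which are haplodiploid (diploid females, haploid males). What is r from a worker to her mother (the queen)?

0.5

One meiotic link between diploid queen and diploid daughter: r = 1/2.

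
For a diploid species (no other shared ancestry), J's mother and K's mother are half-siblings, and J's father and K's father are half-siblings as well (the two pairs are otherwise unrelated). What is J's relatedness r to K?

0.125

Wright's path rule: contributions from independent ancestry routes add.
J and K are related in two ways: half first cousins through their mothers (r = 1/16) and half first cousins through their fathers (r = 1/16).
r = 1/16 + 1/16 = 0.125.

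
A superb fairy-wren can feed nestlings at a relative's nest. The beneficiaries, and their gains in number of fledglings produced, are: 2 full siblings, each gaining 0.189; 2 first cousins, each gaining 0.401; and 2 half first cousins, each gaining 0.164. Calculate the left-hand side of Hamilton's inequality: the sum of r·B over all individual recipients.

r to a full sibling = 0.5 (full sibs share both parents — two paths of length 2: r = 2·(1/2)^2 = 1/2).
r to a first cousin = 1/8 (first cousins share one grandparent pair — two paths of length 4: r = 2·(1/2)^4 = 1/8).
r to a half first cousin = 0.0625 (half first cousins share one grandparent — one path of length 4: r = (1/2)^4 = 1/16).
Summing one r·B term per recipient: 2·0.5·0.189 + 2·0.125·0.401 + 2·0.0625·0.164 = 0.30975.

0.30975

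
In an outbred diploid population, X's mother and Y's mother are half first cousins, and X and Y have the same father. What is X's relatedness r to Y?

0.265625

Independent pedigree routes through distinct common ancestors add.
X and Y are related in two ways: half second cousins through their mothers (r = 1/64) and half-sibs through their shared father (r = 1/4).
r = 1/64 + 1/4 = 17/64 = 0.265625.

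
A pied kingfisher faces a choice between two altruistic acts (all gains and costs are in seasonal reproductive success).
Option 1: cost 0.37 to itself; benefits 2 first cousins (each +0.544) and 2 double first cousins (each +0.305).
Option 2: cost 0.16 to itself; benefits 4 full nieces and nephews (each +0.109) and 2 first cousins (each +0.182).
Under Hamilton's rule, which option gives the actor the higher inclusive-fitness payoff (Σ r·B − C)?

Option 1: r to a first cousin = 0.125.
Option 1: r to a double first cousin = 0.25.
Option 1: Σ r·B − C = (2·0.125·0.544 + 2·0.25·0.305) − 0.37 = -0.0815.
Option 2: r to a full niece or nephew = 0.25.
Option 2: r to a first cousin = 0.125.
Option 2: Σ r·B − C = (4·0.25·0.109 + 2·0.125·0.182) − 0.16 = -0.0055.
Option 2 has the higher net inclusive-fitness payoff.

Option 2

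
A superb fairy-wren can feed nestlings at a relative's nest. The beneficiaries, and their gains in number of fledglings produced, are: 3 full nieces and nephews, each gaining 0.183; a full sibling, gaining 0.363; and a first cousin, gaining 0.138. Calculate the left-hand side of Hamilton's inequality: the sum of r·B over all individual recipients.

0.336

r to a full niece or nephew = 1/4 (full aunt/uncle↔niece/nephew: two paths of length 3 through the shared grandparent pair: r = 2·(1/2)^3 = 1/4).
r to a full sibling = 1/2 (full sibs share both parents — two paths of length 2: r = 2·(1/2)^2 = 1/2).
r to a first cousin = 1/8 (first cousins share one grandparent pair — two paths of length 4: r = 2·(1/2)^4 = 1/8).
Summing one r·B term per recipient: 3·0.25·0.183 + 1·0.5·0.363 + 1·0.125·0.138 = 0.336.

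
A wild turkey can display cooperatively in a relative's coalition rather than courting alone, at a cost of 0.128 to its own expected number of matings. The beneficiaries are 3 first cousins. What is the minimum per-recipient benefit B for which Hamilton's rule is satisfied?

r to a first cousin = 1/8 (first cousins share one grandparent pair — two paths of length 4: r = 2·(1/2)^4 = 1/8).
Hamilton's rule with n recipients of equal r: n·r·B > C, so B > C/(n·r) = 0.128/(3·0.125) = 0.3413.

0.3413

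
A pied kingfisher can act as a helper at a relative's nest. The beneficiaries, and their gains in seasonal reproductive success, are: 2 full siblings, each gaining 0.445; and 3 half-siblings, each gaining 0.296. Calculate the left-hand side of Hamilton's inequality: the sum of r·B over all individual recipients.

r to a full sibling = 0.5 (full sibs share both parents — two paths of length 2: r = 2·(1/2)^2 = 1/2).
r to a half-sibling = 1/4 (half-sibs share one parent — one path of length 2: r = (1/2)^2 = 1/4).
Summing one r·B term per recipient: 2·0.5·0.445 + 3·0.25·0.296 = 0.667.

0.667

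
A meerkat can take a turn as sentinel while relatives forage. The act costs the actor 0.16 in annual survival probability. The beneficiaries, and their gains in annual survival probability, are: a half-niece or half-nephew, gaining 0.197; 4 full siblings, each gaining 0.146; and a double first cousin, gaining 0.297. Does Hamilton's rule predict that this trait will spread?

Yes

Hamilton's rule: the trait is favored when the sum of r·B over every recipient exceeds the actor's cost C.
r to a half-niece or half-nephew = 1/8 (half-aunt/uncle↔niece/nephew: one path of length 3: r = (1/2)^3 = 1/8).
r to a full sibling = 1/2 (full sibs share both parents — two paths of length 2: r = 2·(1/2)^2 = 1/2).
r to a double first cousin = 0.25 (double first cousins share both grandparent pairs — four paths of length 4: r = 4·(1/2)^4 = 1/4).
Summing one r·B term per recipient: 1·0.125·0.197 + 4·0.5·0.146 + 1·0.25·0.297 = 0.390875.
0.390875 > 0.16: the indirect benefit exceeds the cost.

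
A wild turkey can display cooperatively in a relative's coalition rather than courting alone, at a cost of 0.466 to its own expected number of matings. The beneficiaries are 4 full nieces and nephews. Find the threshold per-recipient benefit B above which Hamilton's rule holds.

0.466

r to a full niece or nephew = 1/4 (full aunt/uncle↔niece/nephew: two paths of length 3 through the shared grandparent pair: r = 2·(1/2)^3 = 1/4).
Hamilton's rule with n recipients of equal r: n·r·B > C, so B > C/(n·r) = 0.466/(4·0.25) = 0.466.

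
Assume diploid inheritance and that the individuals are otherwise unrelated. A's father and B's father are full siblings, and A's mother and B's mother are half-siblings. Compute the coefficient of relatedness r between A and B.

0.1875

Wright's path rule: contributions from independent ancestry routes add.
A and B are related in two ways: first cousins through their fathers (r = 1/8) and half first cousins through their mothers (r = 1/16).
r = 1/8 + 1/16 = 3/16 = 0.1875.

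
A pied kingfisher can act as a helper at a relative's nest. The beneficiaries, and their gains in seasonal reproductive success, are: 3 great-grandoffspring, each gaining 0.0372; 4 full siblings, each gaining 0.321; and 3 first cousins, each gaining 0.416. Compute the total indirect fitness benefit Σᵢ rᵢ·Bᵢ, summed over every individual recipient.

r to a great-grandoffspring = 1/8 (three parent–offspring links: r = (1/2)^3 = 1/8).
r to a full sibling = 0.5 (full sibs share both parents — two paths of length 2: r = 2·(1/2)^2 = 1/2).
r to a first cousin = 1/8 (first cousins share one grandparent pair — two paths of length 4: r = 2·(1/2)^4 = 1/8).
Summing one r·B term per recipient: 3·0.125·0.0372 + 4·0.5·0.321 + 3·0.125·0.416 = 0.81195.

0.81195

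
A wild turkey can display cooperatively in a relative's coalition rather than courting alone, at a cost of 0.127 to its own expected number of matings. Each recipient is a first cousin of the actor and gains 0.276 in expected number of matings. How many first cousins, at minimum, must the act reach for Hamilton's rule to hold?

r to a first cousin = 0.125 (first cousins share one grandparent pair — two paths of length 4: r = 2·(1/2)^4 = 1/8).
Hamilton's rule: n·r·B > C  ⇒  n > C/(r·B) = 0.127/(0.125·0.276) = 3.681.
The smallest integer exceeding 3.681 is 4.

4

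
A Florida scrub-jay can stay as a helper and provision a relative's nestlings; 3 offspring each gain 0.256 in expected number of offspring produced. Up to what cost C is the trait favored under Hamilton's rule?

r to an offspring = 0.5 (one parent–offspring link: r = (1/2)^1 = 1/2).
Hamilton's rule: n·r·B > C, so the trait is favored while C < n·r·B = 3·0.5·0.256 = 0.384.

0.384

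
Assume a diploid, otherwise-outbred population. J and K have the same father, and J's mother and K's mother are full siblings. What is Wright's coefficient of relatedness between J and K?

Relatedness sums over independent paths through distinct common ancestors.
J and K are related in two ways: half-sibs through their shared father (r = 1/4) and first cousins through their mothers (r = 1/8).
r = 1/4 + 1/8 = 0.375.

0.375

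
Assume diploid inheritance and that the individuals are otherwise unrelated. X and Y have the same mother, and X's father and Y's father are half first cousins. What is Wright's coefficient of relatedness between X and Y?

Relatedness sums over independent paths through distinct common ancestors.
X and Y are related in two ways: half-sibs through their shared mother (r = 1/4) and half second cousins through their fathers (r = 1/64).
r = 1/4 + 1/64 = 17/64 = 0.265625.

0.265625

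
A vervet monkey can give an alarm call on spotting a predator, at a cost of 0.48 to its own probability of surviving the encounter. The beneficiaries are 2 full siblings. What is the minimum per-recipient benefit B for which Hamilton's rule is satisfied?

0.48

r to a full sibling = 1/2 (full sibs share both parents — two paths of length 2: r = 2·(1/2)^2 = 1/2).
Hamilton's rule with n recipients of equal r: n·r·B > C, so B > C/(n·r) = 0.48/(2·0.5) = 0.48.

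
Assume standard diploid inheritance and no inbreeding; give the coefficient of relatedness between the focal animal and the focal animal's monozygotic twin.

Each parent–offspring link contributes a factor of 1/2, and independent paths through distinct common ancestors add.
Monozygotic twins share every allele identical by descent: r = 1.

1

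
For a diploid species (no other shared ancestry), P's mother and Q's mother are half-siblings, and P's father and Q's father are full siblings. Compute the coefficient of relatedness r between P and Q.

With two independent routes of shared ancestry, r is the sum of the two contributions.
P and Q are related in two ways: half first cousins through their mothers (r = 1/16) and first cousins through their fathers (r = 1/8).
r = 1/16 + 1/8 = 3/16 = 0.1875.

0.1875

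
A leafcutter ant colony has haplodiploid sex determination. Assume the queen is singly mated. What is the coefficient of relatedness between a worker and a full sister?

0.75

Haplodiploid full sisters inherit their father's entire haploid genome identically (contributing 1/2) and on average half of their mother's contribution (1/2 · 1/2 = 1/4); r = 1/2 + 1/4 = 3/4.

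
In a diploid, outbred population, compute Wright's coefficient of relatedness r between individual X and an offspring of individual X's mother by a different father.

0.25

Each parent–offspring link contributes a factor of 1/2, and independent paths through distinct common ancestors add.
Half-sibs share one parent — one path of length 2: r = (1/2)^2 = 1/4.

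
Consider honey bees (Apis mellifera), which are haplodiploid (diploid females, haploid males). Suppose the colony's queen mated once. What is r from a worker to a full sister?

Haplodiploid full sisters inherit their father's entire haploid genome identically (contributing 1/2) and on average half of their mother's contribution (1/2 · 1/2 = 1/4); r = 1/2 + 1/4 = 3/4.

0.75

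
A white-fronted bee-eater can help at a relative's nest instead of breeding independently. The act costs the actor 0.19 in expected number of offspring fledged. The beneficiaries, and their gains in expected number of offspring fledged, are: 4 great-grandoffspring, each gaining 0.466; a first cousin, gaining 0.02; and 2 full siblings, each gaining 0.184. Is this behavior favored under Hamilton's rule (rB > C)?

Hamilton's rule: the trait is favored when the sum of r·B over every recipient exceeds the actor's cost C.
r to a great-grandoffspring = 1/8 (three parent–offspring links: r = (1/2)^3 = 1/8).
r to a first cousin = 1/8 (first cousins share one grandparent pair — two paths of length 4: r = 2·(1/2)^4 = 1/8).
r to a full sibling = 1/2 (full sibs share both parents — two paths of length 2: r = 2·(1/2)^2 = 1/2).
Summing one r·B term per recipient: 4·0.125·0.466 + 1·0.125·0.02 + 2·0.5·0.184 = 0.4195.
0.4195 > 0.19: the indirect benefit exceeds the cost.

Yes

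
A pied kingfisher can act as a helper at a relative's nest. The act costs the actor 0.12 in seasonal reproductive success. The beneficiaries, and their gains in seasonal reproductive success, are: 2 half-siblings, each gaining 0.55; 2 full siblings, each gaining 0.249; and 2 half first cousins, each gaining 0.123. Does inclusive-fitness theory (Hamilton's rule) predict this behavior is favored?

Yes

Hamilton's rule: the trait is favored when the sum of r·B over every recipient exceeds the actor's cost C.
r to a half-sibling = 1/4 (half-sibs share one parent — one path of length 2: r = (1/2)^2 = 1/4).
r to a full sibling = 1/2 (full sibs share both parents — two paths of length 2: r = 2·(1/2)^2 = 1/2).
r to a half first cousin = 1/16 (half first cousins share one grandparent — one path of length 4: r = (1/2)^4 = 1/16).
Summing one r·B term per recipient: 2·0.25·0.55 + 2·0.5·0.249 + 2·0.0625·0.123 = 0.539375.
0.539375 > 0.12: the indirect benefit exceeds the cost.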